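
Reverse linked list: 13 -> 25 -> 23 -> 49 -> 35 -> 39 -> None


Step 1: curr=13, set curr.next=prev(None) | reversed so far: 13
Step 2: curr=25, set curr.next=prev(13) | reversed so far: 25 -> 13
Step 3: curr=23, set curr.next=prev(25) | reversed so far: 23 -> 25 -> 13
Step 4: curr=49, set curr.next=prev(23) | reversed so far: 49 -> 23 -> 25 -> 13
Step 5: curr=35, set curr.next=prev(49) | reversed so far: 35 -> 49 -> 23 -> 25 -> 13
Step 6: curr=39, set curr.next=prev(35) | reversed so far: 39 -> 35 -> 49 -> 23 -> 25 -> 13

39 -> 35 -> 49 -> 23 -> 25 -> 13 -> None


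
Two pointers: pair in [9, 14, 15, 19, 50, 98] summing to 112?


lo=0(9)+hi=5(98)=107
lo=1(14)+hi=5(98)=112

Yes: 14+98=112


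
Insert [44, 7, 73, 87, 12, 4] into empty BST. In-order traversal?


Insert 44: root
Insert 7: L from 44
Insert 73: R from 44
Insert 87: R from 44 -> R from 73
Insert 12: L from 44 -> R from 7
Insert 4: L from 44 -> L from 7

In-order: [4, 7, 12, 44, 73, 87]


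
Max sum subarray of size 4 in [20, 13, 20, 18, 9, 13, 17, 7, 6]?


[0:4]: 71
[1:5]: 60
[2:6]: 60
[3:7]: 57
[4:8]: 46
[5:9]: 43

Max: 71 at [0:4]


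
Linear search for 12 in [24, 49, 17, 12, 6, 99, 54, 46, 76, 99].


i=0: 24!=12
i=1: 49!=12
i=2: 17!=12
i=3: 12==12 found!

Found at 3, 4 comps


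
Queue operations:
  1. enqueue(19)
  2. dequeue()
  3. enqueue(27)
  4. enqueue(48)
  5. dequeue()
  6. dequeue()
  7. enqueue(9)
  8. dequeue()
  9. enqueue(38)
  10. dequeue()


enqueue(19) -> [19]
dequeue()->19, []
enqueue(27) -> [27]
enqueue(48) -> [27, 48]
dequeue()->27, [48]
dequeue()->48, []
enqueue(9) -> [9]
dequeue()->9, []
enqueue(38) -> [38]
dequeue()->38, []

Final queue: []


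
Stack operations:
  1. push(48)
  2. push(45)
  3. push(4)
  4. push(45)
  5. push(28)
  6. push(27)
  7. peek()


push(48) -> [48]
push(45) -> [48, 45]
push(4) -> [48, 45, 4]
push(45) -> [48, 45, 4, 45]
push(28) -> [48, 45, 4, 45, 28]
push(27) -> [48, 45, 4, 45, 28, 27]
peek()->27

Final stack: [48, 45, 4, 45, 28, 27]


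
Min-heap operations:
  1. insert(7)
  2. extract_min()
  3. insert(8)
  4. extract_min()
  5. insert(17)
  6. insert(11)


insert(7) -> [7]
extract_min()->7, []
insert(8) -> [8]
extract_min()->8, []
insert(17) -> [17]
insert(11) -> [11, 17]

Final heap: [11, 17]


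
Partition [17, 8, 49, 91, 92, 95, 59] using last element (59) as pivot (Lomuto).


Pivot: 59
  17 <= 59: advance i (no swap)
  8 <= 59: advance i (no swap)
  49 <= 59: advance i (no swap)
Place pivot at 3: [17, 8, 49, 59, 92, 95, 91]

Partitioned: [17, 8, 49, 59, 92, 95, 91]


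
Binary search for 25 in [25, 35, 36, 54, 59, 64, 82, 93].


Step 1: lo=0, hi=7, mid=3, val=54
Step 2: lo=0, hi=2, mid=1, val=35
Step 3: lo=0, hi=0, mid=0, val=25

Found at index 0


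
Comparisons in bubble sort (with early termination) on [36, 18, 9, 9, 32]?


Algorithm: bubble sort (with early termination)
Input: [36, 18, 9, 9, 32]
Sorted: [9, 9, 18, 32, 36]

9


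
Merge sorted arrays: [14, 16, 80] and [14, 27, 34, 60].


Take 14 from A
Take 14 from B
Take 16 from A
Take 27 from B
Take 34 from B
Take 60 from B

Merged: [14, 14, 16, 27, 34, 60, 80]


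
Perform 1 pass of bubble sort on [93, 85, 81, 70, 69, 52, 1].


Initial: [93, 85, 81, 70, 69, 52, 1]
Pass 1: [85, 81, 70, 69, 52, 1, 93] (6 swaps)

After 1 pass: [85, 81, 70, 69, 52, 1, 93]


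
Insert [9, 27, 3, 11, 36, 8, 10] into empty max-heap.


Insert 9: [9]
Insert 27: [27, 9]
Insert 3: [27, 9, 3]
Insert 11: [27, 11, 3, 9]
Insert 36: [36, 27, 3, 9, 11]
Insert 8: [36, 27, 8, 9, 11, 3]
Insert 10: [36, 27, 10, 9, 11, 3, 8]

Final heap: [36, 27, 10, 9, 11, 3, 8]


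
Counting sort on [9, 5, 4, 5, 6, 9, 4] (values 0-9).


Input: [9, 5, 4, 5, 6, 9, 4]
Counts: [0, 0, 0, 0, 2, 2, 1, 0, 0, 2]

Sorted: [4, 4, 5, 5, 6, 9, 9]


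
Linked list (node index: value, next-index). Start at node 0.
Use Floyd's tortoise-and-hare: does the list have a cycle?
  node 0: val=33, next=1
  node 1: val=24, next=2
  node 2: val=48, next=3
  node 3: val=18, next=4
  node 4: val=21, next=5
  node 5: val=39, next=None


Floyd's tortoise (slow, +1) and hare (fast, +2):
  init: slow=0, fast=0
  step 1: slow=1, fast=2
  step 2: slow=2, fast=4
  step 3: fast 4->5->None, no cycle

Cycle: no


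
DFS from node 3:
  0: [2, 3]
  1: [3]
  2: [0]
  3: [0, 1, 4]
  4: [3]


Visit 3, push [4, 1, 0]
Visit 0, push [2]
Visit 2, push []
Visit 1, push []
Visit 4, push []

DFS order: [3, 0, 2, 1, 4]


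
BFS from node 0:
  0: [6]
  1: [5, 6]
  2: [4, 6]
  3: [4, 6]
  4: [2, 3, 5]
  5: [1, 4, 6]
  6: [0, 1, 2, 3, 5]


Visit 0, enqueue [6]
Visit 6, enqueue [1, 2, 3, 5]
Visit 1, enqueue []
Visit 2, enqueue [4]
Visit 3, enqueue []
Visit 5, enqueue []
Visit 4, enqueue []

BFS order: [0, 6, 1, 2, 3, 5, 4]


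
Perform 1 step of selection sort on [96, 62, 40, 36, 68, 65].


Initial: [96, 62, 40, 36, 68, 65]
Step 1: min=36 at 3
  Swap: [36, 62, 40, 96, 68, 65]

After 1 step: [36, 62, 40, 96, 68, 65]


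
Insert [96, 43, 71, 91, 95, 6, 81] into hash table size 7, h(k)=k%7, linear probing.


Insert 96: h=5 -> slot 5
Insert 43: h=1 -> slot 1
Insert 71: h=1, 1 probes -> slot 2
Insert 91: h=0 -> slot 0
Insert 95: h=4 -> slot 4
Insert 6: h=6 -> slot 6
Insert 81: h=4, 6 probes -> slot 3

Table: [91, 43, 71, 81, 95, 96, 6]


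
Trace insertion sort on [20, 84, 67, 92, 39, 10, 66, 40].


Initial: [20, 84, 67, 92, 39, 10, 66, 40]
Insert 84: [20, 84, 67, 92, 39, 10, 66, 40]
Insert 67: [20, 67, 84, 92, 39, 10, 66, 40]
Insert 92: [20, 67, 84, 92, 39, 10, 66, 40]
Insert 39: [20, 39, 67, 84, 92, 10, 66, 40]
Insert 10: [10, 20, 39, 67, 84, 92, 66, 40]
Insert 66: [10, 20, 39, 66, 67, 84, 92, 40]
Insert 40: [10, 20, 39, 40, 66, 67, 84, 92]

Sorted: [10, 20, 39, 40, 66, 67, 84, 92]


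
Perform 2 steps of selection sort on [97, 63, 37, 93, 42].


Initial: [97, 63, 37, 93, 42]
Step 1: min=37 at 2
  Swap: [37, 63, 97, 93, 42]
Step 2: min=42 at 4
  Swap: [37, 42, 97, 93, 63]

After 2 steps: [37, 42, 97, 93, 63]


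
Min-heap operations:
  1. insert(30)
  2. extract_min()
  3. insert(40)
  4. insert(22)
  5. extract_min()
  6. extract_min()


insert(30) -> [30]
extract_min()->30, []
insert(40) -> [40]
insert(22) -> [22, 40]
extract_min()->22, [40]
extract_min()->40, []

Final heap: []


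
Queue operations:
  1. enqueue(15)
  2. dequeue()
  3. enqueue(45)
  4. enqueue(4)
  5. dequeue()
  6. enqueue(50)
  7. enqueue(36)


enqueue(15) -> [15]
dequeue()->15, []
enqueue(45) -> [45]
enqueue(4) -> [45, 4]
dequeue()->45, [4]
enqueue(50) -> [4, 50]
enqueue(36) -> [4, 50, 36]

Final queue: [4, 50, 36]


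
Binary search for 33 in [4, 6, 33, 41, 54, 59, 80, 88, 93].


Step 1: lo=0, hi=8, mid=4, val=54
Step 2: lo=0, hi=3, mid=1, val=6
Step 3: lo=2, hi=3, mid=2, val=33

Found at index 2


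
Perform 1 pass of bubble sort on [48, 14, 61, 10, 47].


Initial: [48, 14, 61, 10, 47]
Pass 1: [14, 48, 10, 47, 61] (3 swaps)

After 1 pass: [14, 48, 10, 47, 61]


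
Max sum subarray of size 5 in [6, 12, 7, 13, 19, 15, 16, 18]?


[0:5]: 57
[1:6]: 66
[2:7]: 70
[3:8]: 81

Max: 81 at [3:8]


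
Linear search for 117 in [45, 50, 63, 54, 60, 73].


i=0: 45!=117
i=1: 50!=117
i=2: 63!=117
i=3: 54!=117
i=4: 60!=117
i=5: 73!=117

Not found, 6 comps


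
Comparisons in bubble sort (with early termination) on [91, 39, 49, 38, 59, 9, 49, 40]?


Algorithm: bubble sort (with early termination)
Input: [91, 39, 49, 38, 59, 9, 49, 40]
Sorted: [9, 38, 39, 40, 49, 49, 59, 91]

27


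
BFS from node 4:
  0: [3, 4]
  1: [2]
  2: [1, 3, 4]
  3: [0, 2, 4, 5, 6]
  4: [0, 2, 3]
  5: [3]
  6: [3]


Visit 4, enqueue [0, 2, 3]
Visit 0, enqueue []
Visit 2, enqueue [1]
Visit 3, enqueue [5, 6]
Visit 1, enqueue []
Visit 5, enqueue []
Visit 6, enqueue []

BFS order: [4, 0, 2, 3, 1, 5, 6]


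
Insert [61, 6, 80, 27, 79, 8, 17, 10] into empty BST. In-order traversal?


Insert 61: root
Insert 6: L from 61
Insert 80: R from 61
Insert 27: L from 61 -> R from 6
Insert 79: R from 61 -> L from 80
Insert 8: L from 61 -> R from 6 -> L from 27
Insert 17: L from 61 -> R from 6 -> L from 27 -> R from 8
Insert 10: L from 61 -> R from 6 -> L from 27 -> R from 8 -> L from 17

In-order: [6, 8, 10, 17, 27, 61, 79, 80]


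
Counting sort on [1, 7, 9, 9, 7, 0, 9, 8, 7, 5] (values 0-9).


Input: [1, 7, 9, 9, 7, 0, 9, 8, 7, 5]
Counts: [1, 1, 0, 0, 0, 1, 0, 3, 1, 3]

Sorted: [0, 1, 5, 7, 7, 7, 8, 9, 9, 9]


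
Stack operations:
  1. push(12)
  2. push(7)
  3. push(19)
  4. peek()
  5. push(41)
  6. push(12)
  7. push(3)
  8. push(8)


push(12) -> [12]
push(7) -> [12, 7]
push(19) -> [12, 7, 19]
peek()->19
push(41) -> [12, 7, 19, 41]
push(12) -> [12, 7, 19, 41, 12]
push(3) -> [12, 7, 19, 41, 12, 3]
push(8) -> [12, 7, 19, 41, 12, 3, 8]

Final stack: [12, 7, 19, 41, 12, 3, 8]


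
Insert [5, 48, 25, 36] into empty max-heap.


Insert 5: [5]
Insert 48: [48, 5]
Insert 25: [48, 5, 25]
Insert 36: [48, 36, 25, 5]

Final heap: [48, 36, 25, 5]


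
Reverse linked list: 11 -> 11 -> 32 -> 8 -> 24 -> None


Step 1: curr=11, set curr.next=prev(None) | reversed so far: 11
Step 2: curr=11, set curr.next=prev(11) | reversed so far: 11 -> 11
Step 3: curr=32, set curr.next=prev(11) | reversed so far: 32 -> 11 -> 11
Step 4: curr=8, set curr.next=prev(32) | reversed so far: 8 -> 32 -> 11 -> 11
Step 5: curr=24, set curr.next=prev(8) | reversed so far: 24 -> 8 -> 32 -> 11 -> 11

24 -> 8 -> 32 -> 11 -> 11 -> None


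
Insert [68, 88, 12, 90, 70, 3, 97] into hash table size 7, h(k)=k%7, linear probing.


Insert 68: h=5 -> slot 5
Insert 88: h=4 -> slot 4
Insert 12: h=5, 1 probes -> slot 6
Insert 90: h=6, 1 probes -> slot 0
Insert 70: h=0, 1 probes -> slot 1
Insert 3: h=3 -> slot 3
Insert 97: h=6, 3 probes -> slot 2

Table: [90, 70, 97, 3, 88, 68, 12]


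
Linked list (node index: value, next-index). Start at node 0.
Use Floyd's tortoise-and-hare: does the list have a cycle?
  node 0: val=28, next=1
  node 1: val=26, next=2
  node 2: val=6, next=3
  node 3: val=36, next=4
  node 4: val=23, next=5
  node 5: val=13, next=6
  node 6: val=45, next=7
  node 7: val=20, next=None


Floyd's tortoise (slow, +1) and hare (fast, +2):
  init: slow=0, fast=0
  step 1: slow=1, fast=2
  step 2: slow=2, fast=4
  step 3: slow=3, fast=6
  step 4: fast 6->7->None, no cycle

Cycle: no


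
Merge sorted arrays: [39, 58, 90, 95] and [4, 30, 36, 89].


Take 4 from B
Take 30 from B
Take 36 from B
Take 39 from A
Take 58 from A
Take 89 from B

Merged: [4, 30, 36, 39, 58, 89, 90, 95]


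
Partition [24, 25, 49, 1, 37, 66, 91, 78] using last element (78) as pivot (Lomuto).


Pivot: 78
  24 <= 78: advance i (no swap)
  25 <= 78: advance i (no swap)
  49 <= 78: advance i (no swap)
  1 <= 78: advance i (no swap)
  37 <= 78: advance i (no swap)
  66 <= 78: advance i (no swap)
Place pivot at 6: [24, 25, 49, 1, 37, 66, 78, 91]

Partitioned: [24, 25, 49, 1, 37, 66, 78, 91]


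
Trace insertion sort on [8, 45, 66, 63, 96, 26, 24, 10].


Initial: [8, 45, 66, 63, 96, 26, 24, 10]
Insert 45: [8, 45, 66, 63, 96, 26, 24, 10]
Insert 66: [8, 45, 66, 63, 96, 26, 24, 10]
Insert 63: [8, 45, 63, 66, 96, 26, 24, 10]
Insert 96: [8, 45, 63, 66, 96, 26, 24, 10]
Insert 26: [8, 26, 45, 63, 66, 96, 24, 10]
Insert 24: [8, 24, 26, 45, 63, 66, 96, 10]
Insert 10: [8, 10, 24, 26, 45, 63, 66, 96]

Sorted: [8, 10, 24, 26, 45, 63, 66, 96]


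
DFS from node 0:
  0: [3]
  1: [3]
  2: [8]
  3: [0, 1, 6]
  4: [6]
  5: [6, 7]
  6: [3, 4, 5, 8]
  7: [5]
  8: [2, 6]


Visit 0, push [3]
Visit 3, push [6, 1]
Visit 1, push []
Visit 6, push [8, 5, 4]
Visit 4, push []
Visit 5, push [7]
Visit 7, push []
Visit 8, push [2]
Visit 2, push []

DFS order: [0, 3, 1, 6, 4, 5, 7, 8, 2]


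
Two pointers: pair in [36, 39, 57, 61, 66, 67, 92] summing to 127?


lo=0(36)+hi=6(92)=128
lo=0(36)+hi=5(67)=103
lo=1(39)+hi=5(67)=106
lo=2(57)+hi=5(67)=124
lo=3(61)+hi=5(67)=128
lo=3(61)+hi=4(66)=127

Yes: 61+66=127


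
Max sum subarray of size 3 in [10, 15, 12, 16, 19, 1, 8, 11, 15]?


[0:3]: 37
[1:4]: 43
[2:5]: 47
[3:6]: 36
[4:7]: 28
[5:8]: 20
[6:9]: 34

Max: 47 at [2:5]


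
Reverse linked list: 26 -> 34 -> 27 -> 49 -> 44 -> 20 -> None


Step 1: curr=26, set curr.next=prev(None) | reversed so far: 26
Step 2: curr=34, set curr.next=prev(26) | reversed so far: 34 -> 26
Step 3: curr=27, set curr.next=prev(34) | reversed so far: 27 -> 34 -> 26
Step 4: curr=49, set curr.next=prev(27) | reversed so far: 49 -> 27 -> 34 -> 26
Step 5: curr=44, set curr.next=prev(49) | reversed so far: 44 -> 49 -> 27 -> 34 -> 26
Step 6: curr=20, set curr.next=prev(44) | reversed so far: 20 -> 44 -> 49 -> 27 -> 34 -> 26

20 -> 44 -> 49 -> 27 -> 34 -> 26 -> None


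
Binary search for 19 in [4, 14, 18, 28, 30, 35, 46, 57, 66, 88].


Step 1: lo=0, hi=9, mid=4, val=30
Step 2: lo=0, hi=3, mid=1, val=14
Step 3: lo=2, hi=3, mid=2, val=18
Step 4: lo=3, hi=3, mid=3, val=28

Not found


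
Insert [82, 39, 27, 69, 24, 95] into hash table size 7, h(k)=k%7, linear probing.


Insert 82: h=5 -> slot 5
Insert 39: h=4 -> slot 4
Insert 27: h=6 -> slot 6
Insert 69: h=6, 1 probes -> slot 0
Insert 24: h=3 -> slot 3
Insert 95: h=4, 4 probes -> slot 1

Table: [69, 95, None, 24, 39, 82, 27]


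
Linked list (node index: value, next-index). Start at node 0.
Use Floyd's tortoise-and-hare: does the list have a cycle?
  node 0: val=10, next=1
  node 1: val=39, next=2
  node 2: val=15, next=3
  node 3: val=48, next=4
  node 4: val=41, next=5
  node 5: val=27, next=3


Floyd's tortoise (slow, +1) and hare (fast, +2):
  init: slow=0, fast=0
  step 1: slow=1, fast=2
  step 2: slow=2, fast=4
  step 3: slow=3, fast=3
  slow == fast at node 3: cycle detected

Cycle: yes


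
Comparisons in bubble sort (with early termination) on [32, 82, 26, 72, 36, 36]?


Algorithm: bubble sort (with early termination)
Input: [32, 82, 26, 72, 36, 36]
Sorted: [26, 32, 36, 36, 72, 82]

12


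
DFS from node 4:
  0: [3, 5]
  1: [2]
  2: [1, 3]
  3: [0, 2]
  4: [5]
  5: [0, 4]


Visit 4, push [5]
Visit 5, push [0]
Visit 0, push [3]
Visit 3, push [2]
Visit 2, push [1]
Visit 1, push []

DFS order: [4, 5, 0, 3, 2, 1]


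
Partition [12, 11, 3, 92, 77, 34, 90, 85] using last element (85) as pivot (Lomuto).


Pivot: 85
  12 <= 85: advance i (no swap)
  11 <= 85: advance i (no swap)
  3 <= 85: advance i (no swap)
  77 <= 85: swap -> [12, 11, 3, 77, 92, 34, 90, 85]
  34 <= 85: swap -> [12, 11, 3, 77, 34, 92, 90, 85]
Place pivot at 5: [12, 11, 3, 77, 34, 85, 90, 92]

Partitioned: [12, 11, 3, 77, 34, 85, 90, 92]


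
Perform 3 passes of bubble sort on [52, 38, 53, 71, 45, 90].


Initial: [52, 38, 53, 71, 45, 90]
Pass 1: [38, 52, 53, 45, 71, 90] (2 swaps)
Pass 2: [38, 52, 45, 53, 71, 90] (1 swaps)
Pass 3: [38, 45, 52, 53, 71, 90] (1 swaps)

After 3 passes: [38, 45, 52, 53, 71, 90]


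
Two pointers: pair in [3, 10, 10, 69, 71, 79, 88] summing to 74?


lo=0(3)+hi=6(88)=91
lo=0(3)+hi=5(79)=82
lo=0(3)+hi=4(71)=74

Yes: 3+71=74


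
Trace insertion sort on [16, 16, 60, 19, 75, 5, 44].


Initial: [16, 16, 60, 19, 75, 5, 44]
Insert 16: [16, 16, 60, 19, 75, 5, 44]
Insert 60: [16, 16, 60, 19, 75, 5, 44]
Insert 19: [16, 16, 19, 60, 75, 5, 44]
Insert 75: [16, 16, 19, 60, 75, 5, 44]
Insert 5: [5, 16, 16, 19, 60, 75, 44]
Insert 44: [5, 16, 16, 19, 44, 60, 75]

Sorted: [5, 16, 16, 19, 44, 60, 75]


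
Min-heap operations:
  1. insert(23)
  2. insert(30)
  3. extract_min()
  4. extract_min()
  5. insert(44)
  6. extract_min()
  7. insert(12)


insert(23) -> [23]
insert(30) -> [23, 30]
extract_min()->23, [30]
extract_min()->30, []
insert(44) -> [44]
extract_min()->44, []
insert(12) -> [12]

Final heap: [12]


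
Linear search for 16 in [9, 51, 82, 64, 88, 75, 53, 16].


i=0: 9!=16
i=1: 51!=16
i=2: 82!=16
i=3: 64!=16
i=4: 88!=16
i=5: 75!=16
i=6: 53!=16
i=7: 16==16 found!

Found at 7, 8 comps


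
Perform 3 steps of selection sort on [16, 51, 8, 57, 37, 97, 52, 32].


Initial: [16, 51, 8, 57, 37, 97, 52, 32]
Step 1: min=8 at 2
  Swap: [8, 51, 16, 57, 37, 97, 52, 32]
Step 2: min=16 at 2
  Swap: [8, 16, 51, 57, 37, 97, 52, 32]
Step 3: min=32 at 7
  Swap: [8, 16, 32, 57, 37, 97, 52, 51]

After 3 steps: [8, 16, 32, 57, 37, 97, 52, 51]


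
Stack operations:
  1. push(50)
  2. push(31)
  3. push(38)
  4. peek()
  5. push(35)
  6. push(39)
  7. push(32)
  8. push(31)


push(50) -> [50]
push(31) -> [50, 31]
push(38) -> [50, 31, 38]
peek()->38
push(35) -> [50, 31, 38, 35]
push(39) -> [50, 31, 38, 35, 39]
push(32) -> [50, 31, 38, 35, 39, 32]
push(31) -> [50, 31, 38, 35, 39, 32, 31]

Final stack: [50, 31, 38, 35, 39, 32, 31]


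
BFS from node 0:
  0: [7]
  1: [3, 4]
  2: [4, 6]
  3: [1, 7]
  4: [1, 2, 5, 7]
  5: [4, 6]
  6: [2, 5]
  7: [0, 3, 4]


Visit 0, enqueue [7]
Visit 7, enqueue [3, 4]
Visit 3, enqueue [1]
Visit 4, enqueue [2, 5]
Visit 1, enqueue []
Visit 2, enqueue [6]
Visit 5, enqueue []
Visit 6, enqueue []

BFS order: [0, 7, 3, 4, 1, 2, 5, 6]


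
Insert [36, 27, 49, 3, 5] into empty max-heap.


Insert 36: [36]
Insert 27: [36, 27]
Insert 49: [49, 27, 36]
Insert 3: [49, 27, 36, 3]
Insert 5: [49, 27, 36, 3, 5]

Final heap: [49, 27, 36, 3, 5]


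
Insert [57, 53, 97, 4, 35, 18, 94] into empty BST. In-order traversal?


Insert 57: root
Insert 53: L from 57
Insert 97: R from 57
Insert 4: L from 57 -> L from 53
Insert 35: L from 57 -> L from 53 -> R from 4
Insert 18: L from 57 -> L from 53 -> R from 4 -> L from 35
Insert 94: R from 57 -> L from 97

In-order: [4, 18, 35, 53, 57, 94, 97]


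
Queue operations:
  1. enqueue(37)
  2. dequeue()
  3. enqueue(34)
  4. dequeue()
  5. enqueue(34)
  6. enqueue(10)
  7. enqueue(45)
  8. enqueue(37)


enqueue(37) -> [37]
dequeue()->37, []
enqueue(34) -> [34]
dequeue()->34, []
enqueue(34) -> [34]
enqueue(10) -> [34, 10]
enqueue(45) -> [34, 10, 45]
enqueue(37) -> [34, 10, 45, 37]

Final queue: [34, 10, 45, 37]


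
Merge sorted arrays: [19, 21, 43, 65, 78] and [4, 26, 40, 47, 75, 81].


Take 4 from B
Take 19 from A
Take 21 from A
Take 26 from B
Take 40 from B
Take 43 from A
Take 47 from B
Take 65 from A
Take 75 from B
Take 78 from A

Merged: [4, 19, 21, 26, 40, 43, 47, 65, 75, 78, 81]


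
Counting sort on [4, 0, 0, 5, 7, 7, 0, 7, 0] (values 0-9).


Input: [4, 0, 0, 5, 7, 7, 0, 7, 0]
Counts: [4, 0, 0, 0, 1, 1, 0, 3, 0, 0]

Sorted: [0, 0, 0, 0, 4, 5, 7, 7, 7]


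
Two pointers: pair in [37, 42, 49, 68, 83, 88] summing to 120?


lo=0(37)+hi=5(88)=125
lo=0(37)+hi=4(83)=120

Yes: 37+83=120


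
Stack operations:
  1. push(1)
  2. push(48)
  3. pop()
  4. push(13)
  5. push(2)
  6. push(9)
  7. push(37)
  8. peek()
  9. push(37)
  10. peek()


push(1) -> [1]
push(48) -> [1, 48]
pop()->48, [1]
push(13) -> [1, 13]
push(2) -> [1, 13, 2]
push(9) -> [1, 13, 2, 9]
push(37) -> [1, 13, 2, 9, 37]
peek()->37
push(37) -> [1, 13, 2, 9, 37, 37]
peek()->37

Final stack: [1, 13, 2, 9, 37, 37]


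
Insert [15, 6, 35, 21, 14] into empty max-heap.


Insert 15: [15]
Insert 6: [15, 6]
Insert 35: [35, 6, 15]
Insert 21: [35, 21, 15, 6]
Insert 14: [35, 21, 15, 6, 14]

Final heap: [35, 21, 15, 6, 14]


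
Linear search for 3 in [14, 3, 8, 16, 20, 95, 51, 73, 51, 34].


i=0: 14!=3
i=1: 3==3 found!

Found at 1, 2 comps


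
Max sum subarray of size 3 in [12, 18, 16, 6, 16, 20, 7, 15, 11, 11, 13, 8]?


[0:3]: 46
[1:4]: 40
[2:5]: 38
[3:6]: 42
[4:7]: 43
[5:8]: 42
[6:9]: 33
[7:10]: 37
[8:11]: 35
[9:12]: 32

Max: 46 at [0:3]


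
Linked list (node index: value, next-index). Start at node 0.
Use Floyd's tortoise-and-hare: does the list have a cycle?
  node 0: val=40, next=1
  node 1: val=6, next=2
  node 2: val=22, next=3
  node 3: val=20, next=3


Floyd's tortoise (slow, +1) and hare (fast, +2):
  init: slow=0, fast=0
  step 1: slow=1, fast=2
  step 2: slow=2, fast=3
  step 3: slow=3, fast=3
  slow == fast at node 3: cycle detected

Cycle: yes


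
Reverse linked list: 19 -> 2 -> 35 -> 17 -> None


Step 1: curr=19, set curr.next=prev(None) | reversed so far: 19
Step 2: curr=2, set curr.next=prev(19) | reversed so far: 2 -> 19
Step 3: curr=35, set curr.next=prev(2) | reversed so far: 35 -> 2 -> 19
Step 4: curr=17, set curr.next=prev(35) | reversed so far: 17 -> 35 -> 2 -> 19

17 -> 35 -> 2 -> 19 -> None


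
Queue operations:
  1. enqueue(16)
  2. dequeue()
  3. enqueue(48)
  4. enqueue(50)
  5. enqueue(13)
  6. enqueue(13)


enqueue(16) -> [16]
dequeue()->16, []
enqueue(48) -> [48]
enqueue(50) -> [48, 50]
enqueue(13) -> [48, 50, 13]
enqueue(13) -> [48, 50, 13, 13]

Final queue: [48, 50, 13, 13]


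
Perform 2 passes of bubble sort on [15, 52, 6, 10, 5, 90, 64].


Initial: [15, 52, 6, 10, 5, 90, 64]
Pass 1: [15, 6, 10, 5, 52, 64, 90] (4 swaps)
Pass 2: [6, 10, 5, 15, 52, 64, 90] (3 swaps)

After 2 passes: [6, 10, 5, 15, 52, 64, 90]


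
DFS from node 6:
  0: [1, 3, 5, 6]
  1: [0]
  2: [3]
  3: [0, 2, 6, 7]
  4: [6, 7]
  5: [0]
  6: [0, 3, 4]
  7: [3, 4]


Visit 6, push [4, 3, 0]
Visit 0, push [5, 3, 1]
Visit 1, push []
Visit 3, push [7, 2]
Visit 2, push []
Visit 7, push [4]
Visit 4, push []
Visit 5, push []

DFS order: [6, 0, 1, 3, 2, 7, 4, 5]


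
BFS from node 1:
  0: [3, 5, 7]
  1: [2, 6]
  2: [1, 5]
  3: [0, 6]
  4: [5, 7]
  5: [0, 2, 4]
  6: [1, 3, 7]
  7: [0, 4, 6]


Visit 1, enqueue [2, 6]
Visit 2, enqueue [5]
Visit 6, enqueue [3, 7]
Visit 5, enqueue [0, 4]
Visit 3, enqueue []
Visit 7, enqueue []
Visit 0, enqueue []
Visit 4, enqueue []

BFS order: [1, 2, 6, 5, 3, 7, 0, 4]


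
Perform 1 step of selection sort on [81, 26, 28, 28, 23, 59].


Initial: [81, 26, 28, 28, 23, 59]
Step 1: min=23 at 4
  Swap: [23, 26, 28, 28, 81, 59]

After 1 step: [23, 26, 28, 28, 81, 59]


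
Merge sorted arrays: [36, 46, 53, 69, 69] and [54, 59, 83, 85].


Take 36 from A
Take 46 from A
Take 53 from A
Take 54 from B
Take 59 from B
Take 69 from A
Take 69 from A

Merged: [36, 46, 53, 54, 59, 69, 69, 83, 85]


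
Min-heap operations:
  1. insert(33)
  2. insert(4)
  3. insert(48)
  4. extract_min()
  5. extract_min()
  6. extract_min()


insert(33) -> [33]
insert(4) -> [4, 33]
insert(48) -> [4, 33, 48]
extract_min()->4, [33, 48]
extract_min()->33, [48]
extract_min()->48, []

Final heap: []


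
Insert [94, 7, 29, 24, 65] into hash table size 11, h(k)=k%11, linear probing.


Insert 94: h=6 -> slot 6
Insert 7: h=7 -> slot 7
Insert 29: h=7, 1 probes -> slot 8
Insert 24: h=2 -> slot 2
Insert 65: h=10 -> slot 10

Table: [None, None, 24, None, None, None, 94, 7, 29, None, 65]


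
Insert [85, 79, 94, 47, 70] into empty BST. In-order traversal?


Insert 85: root
Insert 79: L from 85
Insert 94: R from 85
Insert 47: L from 85 -> L from 79
Insert 70: L from 85 -> L from 79 -> R from 47

In-order: [47, 70, 79, 85, 94]


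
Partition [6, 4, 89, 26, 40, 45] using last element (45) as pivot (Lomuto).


Pivot: 45
  6 <= 45: advance i (no swap)
  4 <= 45: advance i (no swap)
  26 <= 45: swap -> [6, 4, 26, 89, 40, 45]
  40 <= 45: swap -> [6, 4, 26, 40, 89, 45]
Place pivot at 4: [6, 4, 26, 40, 45, 89]

Partitioned: [6, 4, 26, 40, 45, 89]


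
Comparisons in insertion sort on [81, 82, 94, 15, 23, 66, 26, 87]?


Algorithm: insertion sort
Input: [81, 82, 94, 15, 23, 66, 26, 87]
Sorted: [15, 23, 26, 66, 81, 82, 87, 94]

20


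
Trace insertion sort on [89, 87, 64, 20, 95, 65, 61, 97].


Initial: [89, 87, 64, 20, 95, 65, 61, 97]
Insert 87: [87, 89, 64, 20, 95, 65, 61, 97]
Insert 64: [64, 87, 89, 20, 95, 65, 61, 97]
Insert 20: [20, 64, 87, 89, 95, 65, 61, 97]
Insert 95: [20, 64, 87, 89, 95, 65, 61, 97]
Insert 65: [20, 64, 65, 87, 89, 95, 61, 97]
Insert 61: [20, 61, 64, 65, 87, 89, 95, 97]
Insert 97: [20, 61, 64, 65, 87, 89, 95, 97]

Sorted: [20, 61, 64, 65, 87, 89, 95, 97]


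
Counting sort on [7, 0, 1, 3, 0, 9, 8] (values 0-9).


Input: [7, 0, 1, 3, 0, 9, 8]
Counts: [2, 1, 0, 1, 0, 0, 0, 1, 1, 1]

Sorted: [0, 0, 1, 3, 7, 8, 9]


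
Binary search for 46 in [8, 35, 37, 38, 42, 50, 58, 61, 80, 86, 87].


Step 1: lo=0, hi=10, mid=5, val=50
Step 2: lo=0, hi=4, mid=2, val=37
Step 3: lo=3, hi=4, mid=3, val=38
Step 4: lo=4, hi=4, mid=4, val=42

Not found


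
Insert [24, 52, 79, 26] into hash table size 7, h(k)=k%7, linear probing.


Insert 24: h=3 -> slot 3
Insert 52: h=3, 1 probes -> slot 4
Insert 79: h=2 -> slot 2
Insert 26: h=5 -> slot 5

Table: [None, None, 79, 24, 52, 26, None]


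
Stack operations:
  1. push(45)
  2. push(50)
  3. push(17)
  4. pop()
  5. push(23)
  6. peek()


push(45) -> [45]
push(50) -> [45, 50]
push(17) -> [45, 50, 17]
pop()->17, [45, 50]
push(23) -> [45, 50, 23]
peek()->23

Final stack: [45, 50, 23]


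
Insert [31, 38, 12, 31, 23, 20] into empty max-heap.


Insert 31: [31]
Insert 38: [38, 31]
Insert 12: [38, 31, 12]
Insert 31: [38, 31, 12, 31]
Insert 23: [38, 31, 12, 31, 23]
Insert 20: [38, 31, 20, 31, 23, 12]

Final heap: [38, 31, 20, 31, 23, 12]


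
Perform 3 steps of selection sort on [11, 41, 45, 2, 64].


Initial: [11, 41, 45, 2, 64]
Step 1: min=2 at 3
  Swap: [2, 41, 45, 11, 64]
Step 2: min=11 at 3
  Swap: [2, 11, 45, 41, 64]
Step 3: min=41 at 3
  Swap: [2, 11, 41, 45, 64]

After 3 steps: [2, 11, 41, 45, 64]


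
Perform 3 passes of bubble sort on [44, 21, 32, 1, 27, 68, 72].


Initial: [44, 21, 32, 1, 27, 68, 72]
Pass 1: [21, 32, 1, 27, 44, 68, 72] (4 swaps)
Pass 2: [21, 1, 27, 32, 44, 68, 72] (2 swaps)
Pass 3: [1, 21, 27, 32, 44, 68, 72] (1 swaps)

After 3 passes: [1, 21, 27, 32, 44, 68, 72]


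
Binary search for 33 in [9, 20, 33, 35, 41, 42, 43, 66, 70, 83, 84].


Step 1: lo=0, hi=10, mid=5, val=42
Step 2: lo=0, hi=4, mid=2, val=33

Found at index 2


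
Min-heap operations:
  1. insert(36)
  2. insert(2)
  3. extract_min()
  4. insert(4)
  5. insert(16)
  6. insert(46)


insert(36) -> [36]
insert(2) -> [2, 36]
extract_min()->2, [36]
insert(4) -> [4, 36]
insert(16) -> [4, 36, 16]
insert(46) -> [4, 36, 16, 46]

Final heap: [4, 36, 16, 46]


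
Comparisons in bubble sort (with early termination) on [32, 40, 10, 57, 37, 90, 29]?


Algorithm: bubble sort (with early termination)
Input: [32, 40, 10, 57, 37, 90, 29]
Sorted: [10, 29, 32, 37, 40, 57, 90]

21


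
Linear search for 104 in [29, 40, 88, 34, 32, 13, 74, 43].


i=0: 29!=104
i=1: 40!=104
i=2: 88!=104
i=3: 34!=104
i=4: 32!=104
i=5: 13!=104
i=6: 74!=104
i=7: 43!=104

Not found, 8 comps


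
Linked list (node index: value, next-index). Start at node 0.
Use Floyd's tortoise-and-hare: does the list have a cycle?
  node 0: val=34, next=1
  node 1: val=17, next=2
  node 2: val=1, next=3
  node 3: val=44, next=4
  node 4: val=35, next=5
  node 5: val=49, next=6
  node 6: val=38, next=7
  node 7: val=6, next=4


Floyd's tortoise (slow, +1) and hare (fast, +2):
  init: slow=0, fast=0
  step 1: slow=1, fast=2
  step 2: slow=2, fast=4
  step 3: slow=3, fast=6
  step 4: slow=4, fast=4
  slow == fast at node 4: cycle detected

Cycle: yes


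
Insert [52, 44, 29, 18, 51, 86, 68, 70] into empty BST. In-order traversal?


Insert 52: root
Insert 44: L from 52
Insert 29: L from 52 -> L from 44
Insert 18: L from 52 -> L from 44 -> L from 29
Insert 51: L from 52 -> R from 44
Insert 86: R from 52
Insert 68: R from 52 -> L from 86
Insert 70: R from 52 -> L from 86 -> R from 68

In-order: [18, 29, 44, 51, 52, 68, 70, 86]


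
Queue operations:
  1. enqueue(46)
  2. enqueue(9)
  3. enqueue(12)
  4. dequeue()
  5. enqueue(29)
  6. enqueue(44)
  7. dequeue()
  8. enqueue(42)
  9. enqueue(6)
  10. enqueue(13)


enqueue(46) -> [46]
enqueue(9) -> [46, 9]
enqueue(12) -> [46, 9, 12]
dequeue()->46, [9, 12]
enqueue(29) -> [9, 12, 29]
enqueue(44) -> [9, 12, 29, 44]
dequeue()->9, [12, 29, 44]
enqueue(42) -> [12, 29, 44, 42]
enqueue(6) -> [12, 29, 44, 42, 6]
enqueue(13) -> [12, 29, 44, 42, 6, 13]

Final queue: [12, 29, 44, 42, 6, 13]


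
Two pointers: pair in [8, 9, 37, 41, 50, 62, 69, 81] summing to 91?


lo=0(8)+hi=7(81)=89
lo=1(9)+hi=7(81)=90
lo=2(37)+hi=7(81)=118
lo=2(37)+hi=6(69)=106
lo=2(37)+hi=5(62)=99
lo=2(37)+hi=4(50)=87
lo=3(41)+hi=4(50)=91

Yes: 41+50=91


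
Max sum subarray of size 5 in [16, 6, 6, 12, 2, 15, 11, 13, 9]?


[0:5]: 42
[1:6]: 41
[2:7]: 46
[3:8]: 53
[4:9]: 50

Max: 53 at [3:8]


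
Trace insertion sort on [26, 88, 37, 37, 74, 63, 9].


Initial: [26, 88, 37, 37, 74, 63, 9]
Insert 88: [26, 88, 37, 37, 74, 63, 9]
Insert 37: [26, 37, 88, 37, 74, 63, 9]
Insert 37: [26, 37, 37, 88, 74, 63, 9]
Insert 74: [26, 37, 37, 74, 88, 63, 9]
Insert 63: [26, 37, 37, 63, 74, 88, 9]
Insert 9: [9, 26, 37, 37, 63, 74, 88]

Sorted: [9, 26, 37, 37, 63, 74, 88]


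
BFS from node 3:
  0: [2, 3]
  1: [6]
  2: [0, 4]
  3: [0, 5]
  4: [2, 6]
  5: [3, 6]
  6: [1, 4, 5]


Visit 3, enqueue [0, 5]
Visit 0, enqueue [2]
Visit 5, enqueue [6]
Visit 2, enqueue [4]
Visit 6, enqueue [1]
Visit 4, enqueue []
Visit 1, enqueue []

BFS order: [3, 0, 5, 2, 6, 4, 1]


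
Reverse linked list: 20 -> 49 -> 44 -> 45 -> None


Step 1: curr=20, set curr.next=prev(None) | reversed so far: 20
Step 2: curr=49, set curr.next=prev(20) | reversed so far: 49 -> 20
Step 3: curr=44, set curr.next=prev(49) | reversed so far: 44 -> 49 -> 20
Step 4: curr=45, set curr.next=prev(44) | reversed so far: 45 -> 44 -> 49 -> 20

45 -> 44 -> 49 -> 20 -> None


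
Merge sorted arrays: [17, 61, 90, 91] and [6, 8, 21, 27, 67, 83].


Take 6 from B
Take 8 from B
Take 17 from A
Take 21 from B
Take 27 from B
Take 61 from A
Take 67 from B
Take 83 from B

Merged: [6, 8, 17, 21, 27, 61, 67, 83, 90, 91]


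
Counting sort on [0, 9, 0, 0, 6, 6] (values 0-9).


Input: [0, 9, 0, 0, 6, 6]
Counts: [3, 0, 0, 0, 0, 0, 2, 0, 0, 1]

Sorted: [0, 0, 0, 6, 6, 9]


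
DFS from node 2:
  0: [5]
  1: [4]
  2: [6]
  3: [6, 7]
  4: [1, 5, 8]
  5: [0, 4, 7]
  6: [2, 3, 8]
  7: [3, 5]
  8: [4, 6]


Visit 2, push [6]
Visit 6, push [8, 3]
Visit 3, push [7]
Visit 7, push [5]
Visit 5, push [4, 0]
Visit 0, push []
Visit 4, push [8, 1]
Visit 1, push []
Visit 8, push []

DFS order: [2, 6, 3, 7, 5, 0, 4, 1, 8]


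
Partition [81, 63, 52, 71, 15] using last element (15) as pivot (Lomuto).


Pivot: 15
Place pivot at 0: [15, 63, 52, 71, 81]

Partitioned: [15, 63, 52, 71, 81]


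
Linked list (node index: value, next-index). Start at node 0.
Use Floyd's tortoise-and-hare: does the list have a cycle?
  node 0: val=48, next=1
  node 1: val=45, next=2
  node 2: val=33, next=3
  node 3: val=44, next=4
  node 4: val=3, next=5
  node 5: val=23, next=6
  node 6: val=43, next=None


Floyd's tortoise (slow, +1) and hare (fast, +2):
  init: slow=0, fast=0
  step 1: slow=1, fast=2
  step 2: slow=2, fast=4
  step 3: slow=3, fast=6
  step 4: fast -> None, no cycle

Cycle: no


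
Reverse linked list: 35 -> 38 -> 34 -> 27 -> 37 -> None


Step 1: curr=35, set curr.next=prev(None) | reversed so far: 35
Step 2: curr=38, set curr.next=prev(35) | reversed so far: 38 -> 35
Step 3: curr=34, set curr.next=prev(38) | reversed so far: 34 -> 38 -> 35
Step 4: curr=27, set curr.next=prev(34) | reversed so far: 27 -> 34 -> 38 -> 35
Step 5: curr=37, set curr.next=prev(27) | reversed so far: 37 -> 27 -> 34 -> 38 -> 35

37 -> 27 -> 34 -> 38 -> 35 -> None


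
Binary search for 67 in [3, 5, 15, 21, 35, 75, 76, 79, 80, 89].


Step 1: lo=0, hi=9, mid=4, val=35
Step 2: lo=5, hi=9, mid=7, val=79
Step 3: lo=5, hi=6, mid=5, val=75

Not found


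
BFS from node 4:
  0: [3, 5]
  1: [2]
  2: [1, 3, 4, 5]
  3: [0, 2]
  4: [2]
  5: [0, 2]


Visit 4, enqueue [2]
Visit 2, enqueue [1, 3, 5]
Visit 1, enqueue []
Visit 3, enqueue [0]
Visit 5, enqueue []
Visit 0, enqueue []

BFS order: [4, 2, 1, 3, 5, 0]


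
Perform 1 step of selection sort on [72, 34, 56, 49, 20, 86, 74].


Initial: [72, 34, 56, 49, 20, 86, 74]
Step 1: min=20 at 4
  Swap: [20, 34, 56, 49, 72, 86, 74]

After 1 step: [20, 34, 56, 49, 72, 86, 74]


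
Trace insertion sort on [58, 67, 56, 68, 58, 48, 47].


Initial: [58, 67, 56, 68, 58, 48, 47]
Insert 67: [58, 67, 56, 68, 58, 48, 47]
Insert 56: [56, 58, 67, 68, 58, 48, 47]
Insert 68: [56, 58, 67, 68, 58, 48, 47]
Insert 58: [56, 58, 58, 67, 68, 48, 47]
Insert 48: [48, 56, 58, 58, 67, 68, 47]
Insert 47: [47, 48, 56, 58, 58, 67, 68]

Sorted: [47, 48, 56, 58, 58, 67, 68]


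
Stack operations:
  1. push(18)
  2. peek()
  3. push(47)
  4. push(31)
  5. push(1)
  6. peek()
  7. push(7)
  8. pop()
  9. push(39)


push(18) -> [18]
peek()->18
push(47) -> [18, 47]
push(31) -> [18, 47, 31]
push(1) -> [18, 47, 31, 1]
peek()->1
push(7) -> [18, 47, 31, 1, 7]
pop()->7, [18, 47, 31, 1]
push(39) -> [18, 47, 31, 1, 39]

Final stack: [18, 47, 31, 1, 39]


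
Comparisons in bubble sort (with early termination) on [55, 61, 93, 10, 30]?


Algorithm: bubble sort (with early termination)
Input: [55, 61, 93, 10, 30]
Sorted: [10, 30, 55, 61, 93]

10


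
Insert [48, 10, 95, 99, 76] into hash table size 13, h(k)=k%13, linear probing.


Insert 48: h=9 -> slot 9
Insert 10: h=10 -> slot 10
Insert 95: h=4 -> slot 4
Insert 99: h=8 -> slot 8
Insert 76: h=11 -> slot 11

Table: [None, None, None, None, 95, None, None, None, 99, 48, 10, 76, None]


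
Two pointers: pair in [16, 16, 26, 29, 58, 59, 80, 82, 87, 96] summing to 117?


lo=0(16)+hi=9(96)=112
lo=1(16)+hi=9(96)=112
lo=2(26)+hi=9(96)=122
lo=2(26)+hi=8(87)=113
lo=3(29)+hi=8(87)=116
lo=4(58)+hi=8(87)=145
lo=4(58)+hi=7(82)=140
lo=4(58)+hi=6(80)=138
lo=4(58)+hi=5(59)=117

Yes: 58+59=117


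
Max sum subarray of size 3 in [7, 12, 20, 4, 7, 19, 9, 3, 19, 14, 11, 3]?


[0:3]: 39
[1:4]: 36
[2:5]: 31
[3:6]: 30
[4:7]: 35
[5:8]: 31
[6:9]: 31
[7:10]: 36
[8:11]: 44
[9:12]: 28

Max: 44 at [8:11]


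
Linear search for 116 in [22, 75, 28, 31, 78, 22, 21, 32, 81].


i=0: 22!=116
i=1: 75!=116
i=2: 28!=116
i=3: 31!=116
i=4: 78!=116
i=5: 22!=116
i=6: 21!=116
i=7: 32!=116
i=8: 81!=116

Not found, 9 comps


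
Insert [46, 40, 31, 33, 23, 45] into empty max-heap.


Insert 46: [46]
Insert 40: [46, 40]
Insert 31: [46, 40, 31]
Insert 33: [46, 40, 31, 33]
Insert 23: [46, 40, 31, 33, 23]
Insert 45: [46, 40, 45, 33, 23, 31]

Final heap: [46, 40, 45, 33, 23, 31]


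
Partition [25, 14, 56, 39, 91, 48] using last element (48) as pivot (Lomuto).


Pivot: 48
  25 <= 48: advance i (no swap)
  14 <= 48: advance i (no swap)
  39 <= 48: swap -> [25, 14, 39, 56, 91, 48]
Place pivot at 3: [25, 14, 39, 48, 91, 56]

Partitioned: [25, 14, 39, 48, 91, 56]


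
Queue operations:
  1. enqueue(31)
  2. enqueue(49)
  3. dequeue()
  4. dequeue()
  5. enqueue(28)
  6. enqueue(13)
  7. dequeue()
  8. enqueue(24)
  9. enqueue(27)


enqueue(31) -> [31]
enqueue(49) -> [31, 49]
dequeue()->31, [49]
dequeue()->49, []
enqueue(28) -> [28]
enqueue(13) -> [28, 13]
dequeue()->28, [13]
enqueue(24) -> [13, 24]
enqueue(27) -> [13, 24, 27]

Final queue: [13, 24, 27]


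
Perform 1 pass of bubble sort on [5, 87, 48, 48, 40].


Initial: [5, 87, 48, 48, 40]
Pass 1: [5, 48, 48, 40, 87] (3 swaps)

After 1 pass: [5, 48, 48, 40, 87]


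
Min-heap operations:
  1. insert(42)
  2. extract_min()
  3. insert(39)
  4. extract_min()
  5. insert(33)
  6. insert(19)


insert(42) -> [42]
extract_min()->42, []
insert(39) -> [39]
extract_min()->39, []
insert(33) -> [33]
insert(19) -> [19, 33]

Final heap: [19, 33]


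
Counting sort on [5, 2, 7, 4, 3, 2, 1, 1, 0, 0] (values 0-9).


Input: [5, 2, 7, 4, 3, 2, 1, 1, 0, 0]
Counts: [2, 2, 2, 1, 1, 1, 0, 1, 0, 0]

Sorted: [0, 0, 1, 1, 2, 2, 3, 4, 5, 7]


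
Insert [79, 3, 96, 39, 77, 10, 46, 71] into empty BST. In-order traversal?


Insert 79: root
Insert 3: L from 79
Insert 96: R from 79
Insert 39: L from 79 -> R from 3
Insert 77: L from 79 -> R from 3 -> R from 39
Insert 10: L from 79 -> R from 3 -> L from 39
Insert 46: L from 79 -> R from 3 -> R from 39 -> L from 77
Insert 71: L from 79 -> R from 3 -> R from 39 -> L from 77 -> R from 46

In-order: [3, 10, 39, 46, 71, 77, 79, 96]


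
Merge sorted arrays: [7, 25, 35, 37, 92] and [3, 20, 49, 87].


Take 3 from B
Take 7 from A
Take 20 from B
Take 25 from A
Take 35 from A
Take 37 from A
Take 49 from B
Take 87 from B

Merged: [3, 7, 20, 25, 35, 37, 49, 87, 92]


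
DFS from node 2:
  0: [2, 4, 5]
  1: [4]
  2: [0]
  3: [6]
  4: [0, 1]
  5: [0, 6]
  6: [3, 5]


Visit 2, push [0]
Visit 0, push [5, 4]
Visit 4, push [1]
Visit 1, push []
Visit 5, push [6]
Visit 6, push [3]
Visit 3, push []

DFS order: [2, 0, 4, 1, 5, 6, 3]


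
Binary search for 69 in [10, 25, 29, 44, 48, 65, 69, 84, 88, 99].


Step 1: lo=0, hi=9, mid=4, val=48
Step 2: lo=5, hi=9, mid=7, val=84
Step 3: lo=5, hi=6, mid=5, val=65
Step 4: lo=6, hi=6, mid=6, val=69

Found at index 6


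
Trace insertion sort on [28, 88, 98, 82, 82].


Initial: [28, 88, 98, 82, 82]
Insert 88: [28, 88, 98, 82, 82]
Insert 98: [28, 88, 98, 82, 82]
Insert 82: [28, 82, 88, 98, 82]
Insert 82: [28, 82, 82, 88, 98]

Sorted: [28, 82, 82, 88, 98]


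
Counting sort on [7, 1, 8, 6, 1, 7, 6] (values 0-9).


Input: [7, 1, 8, 6, 1, 7, 6]
Counts: [0, 2, 0, 0, 0, 0, 2, 2, 1, 0]

Sorted: [1, 1, 6, 6, 7, 7, 8]


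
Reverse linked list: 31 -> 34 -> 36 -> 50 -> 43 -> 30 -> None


Step 1: curr=31, set curr.next=prev(None) | reversed so far: 31
Step 2: curr=34, set curr.next=prev(31) | reversed so far: 34 -> 31
Step 3: curr=36, set curr.next=prev(34) | reversed so far: 36 -> 34 -> 31
Step 4: curr=50, set curr.next=prev(36) | reversed so far: 50 -> 36 -> 34 -> 31
Step 5: curr=43, set curr.next=prev(50) | reversed so far: 43 -> 50 -> 36 -> 34 -> 31
Step 6: curr=30, set curr.next=prev(43) | reversed so far: 30 -> 43 -> 50 -> 36 -> 34 -> 31

30 -> 43 -> 50 -> 36 -> 34 -> 31 -> None


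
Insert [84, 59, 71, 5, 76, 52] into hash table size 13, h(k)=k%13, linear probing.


Insert 84: h=6 -> slot 6
Insert 59: h=7 -> slot 7
Insert 71: h=6, 2 probes -> slot 8
Insert 5: h=5 -> slot 5
Insert 76: h=11 -> slot 11
Insert 52: h=0 -> slot 0

Table: [52, None, None, None, None, 5, 84, 59, 71, None, None, 76, None]


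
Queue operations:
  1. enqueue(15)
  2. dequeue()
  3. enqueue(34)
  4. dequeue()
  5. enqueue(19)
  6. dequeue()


enqueue(15) -> [15]
dequeue()->15, []
enqueue(34) -> [34]
dequeue()->34, []
enqueue(19) -> [19]
dequeue()->19, []

Final queue: []


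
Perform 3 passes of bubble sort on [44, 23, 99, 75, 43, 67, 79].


Initial: [44, 23, 99, 75, 43, 67, 79]
Pass 1: [23, 44, 75, 43, 67, 79, 99] (5 swaps)
Pass 2: [23, 44, 43, 67, 75, 79, 99] (2 swaps)
Pass 3: [23, 43, 44, 67, 75, 79, 99] (1 swaps)

After 3 passes: [23, 43, 44, 67, 75, 79, 99]


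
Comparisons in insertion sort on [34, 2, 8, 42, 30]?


Algorithm: insertion sort
Input: [34, 2, 8, 42, 30]
Sorted: [2, 8, 30, 34, 42]

7


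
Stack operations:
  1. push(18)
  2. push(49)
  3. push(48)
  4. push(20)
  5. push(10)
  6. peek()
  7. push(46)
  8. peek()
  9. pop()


push(18) -> [18]
push(49) -> [18, 49]
push(48) -> [18, 49, 48]
push(20) -> [18, 49, 48, 20]
push(10) -> [18, 49, 48, 20, 10]
peek()->10
push(46) -> [18, 49, 48, 20, 10, 46]
peek()->46
pop()->46, [18, 49, 48, 20, 10]

Final stack: [18, 49, 48, 20, 10]


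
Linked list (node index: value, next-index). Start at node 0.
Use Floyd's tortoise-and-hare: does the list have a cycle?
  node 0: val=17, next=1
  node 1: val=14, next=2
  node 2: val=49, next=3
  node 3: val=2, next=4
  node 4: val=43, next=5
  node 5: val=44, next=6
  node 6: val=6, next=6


Floyd's tortoise (slow, +1) and hare (fast, +2):
  init: slow=0, fast=0
  step 1: slow=1, fast=2
  step 2: slow=2, fast=4
  step 3: slow=3, fast=6
  step 4: slow=4, fast=6
  step 5: slow=5, fast=6
  step 6: slow=6, fast=6
  slow == fast at node 6: cycle detected

Cycle: yes


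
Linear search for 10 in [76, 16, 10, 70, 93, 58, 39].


i=0: 76!=10
i=1: 16!=10
i=2: 10==10 found!

Found at 2, 3 comps


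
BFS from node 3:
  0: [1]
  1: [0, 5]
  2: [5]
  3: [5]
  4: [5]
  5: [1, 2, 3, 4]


Visit 3, enqueue [5]
Visit 5, enqueue [1, 2, 4]
Visit 1, enqueue [0]
Visit 2, enqueue []
Visit 4, enqueue []
Visit 0, enqueue []

BFS order: [3, 5, 1, 2, 4, 0]


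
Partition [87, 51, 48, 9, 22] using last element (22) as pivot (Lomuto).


Pivot: 22
  9 <= 22: swap -> [9, 51, 48, 87, 22]
Place pivot at 1: [9, 22, 48, 87, 51]

Partitioned: [9, 22, 48, 87, 51]
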